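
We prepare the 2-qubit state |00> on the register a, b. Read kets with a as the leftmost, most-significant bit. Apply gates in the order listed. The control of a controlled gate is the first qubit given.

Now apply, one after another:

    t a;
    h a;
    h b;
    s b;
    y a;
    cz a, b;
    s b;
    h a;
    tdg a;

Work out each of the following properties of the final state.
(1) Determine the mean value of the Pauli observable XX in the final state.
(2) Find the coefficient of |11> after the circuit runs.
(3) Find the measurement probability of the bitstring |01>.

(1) The expectation value of XX is -sqrt(2)/2.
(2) The amplitude on |11> is 0.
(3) The probability of measuring |01> is 1/2.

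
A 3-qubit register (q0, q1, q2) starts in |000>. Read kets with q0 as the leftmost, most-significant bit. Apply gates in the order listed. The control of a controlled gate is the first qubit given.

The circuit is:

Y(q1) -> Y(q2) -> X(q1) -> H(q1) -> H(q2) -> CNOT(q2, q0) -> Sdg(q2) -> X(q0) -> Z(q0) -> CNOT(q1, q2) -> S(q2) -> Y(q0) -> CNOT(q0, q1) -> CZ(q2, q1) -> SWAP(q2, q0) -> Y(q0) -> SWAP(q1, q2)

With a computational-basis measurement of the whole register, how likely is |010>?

Outcome |010> occurs with probability 0.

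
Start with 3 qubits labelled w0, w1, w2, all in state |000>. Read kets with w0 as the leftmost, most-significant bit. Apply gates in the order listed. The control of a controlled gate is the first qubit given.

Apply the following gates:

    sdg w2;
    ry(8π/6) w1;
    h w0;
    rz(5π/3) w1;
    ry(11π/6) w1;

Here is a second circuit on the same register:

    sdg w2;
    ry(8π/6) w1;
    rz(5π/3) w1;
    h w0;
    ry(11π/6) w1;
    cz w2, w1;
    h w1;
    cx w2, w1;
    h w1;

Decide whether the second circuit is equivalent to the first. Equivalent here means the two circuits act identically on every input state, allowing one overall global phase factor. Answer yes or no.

Yes — the two circuits implement the same unitary up to a global phase.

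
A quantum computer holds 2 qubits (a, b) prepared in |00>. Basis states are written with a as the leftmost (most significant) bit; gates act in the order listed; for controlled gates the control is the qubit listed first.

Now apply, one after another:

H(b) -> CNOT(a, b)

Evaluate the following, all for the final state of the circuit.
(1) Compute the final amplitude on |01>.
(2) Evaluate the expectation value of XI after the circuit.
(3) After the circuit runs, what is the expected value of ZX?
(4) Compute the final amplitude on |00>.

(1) The final state's coefficient on |01> equals sqrt(2)/2.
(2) The expectation value of XI is 0.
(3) The observable ZX averages to 1.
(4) The final state's coefficient on |00> equals sqrt(2)/2.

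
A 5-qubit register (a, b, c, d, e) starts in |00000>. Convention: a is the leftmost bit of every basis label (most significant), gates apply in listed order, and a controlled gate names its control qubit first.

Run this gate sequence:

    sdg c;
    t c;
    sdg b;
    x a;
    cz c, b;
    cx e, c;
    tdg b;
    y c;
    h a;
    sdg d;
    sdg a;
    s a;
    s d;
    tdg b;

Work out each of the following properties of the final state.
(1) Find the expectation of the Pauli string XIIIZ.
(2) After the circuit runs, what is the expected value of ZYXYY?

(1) The observable XIIIZ averages to -1. Key observation: steps 10-13 multiply out to the identity, so the circuit reduces to the remaining gates.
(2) The expectation value of ZYXYY is 0.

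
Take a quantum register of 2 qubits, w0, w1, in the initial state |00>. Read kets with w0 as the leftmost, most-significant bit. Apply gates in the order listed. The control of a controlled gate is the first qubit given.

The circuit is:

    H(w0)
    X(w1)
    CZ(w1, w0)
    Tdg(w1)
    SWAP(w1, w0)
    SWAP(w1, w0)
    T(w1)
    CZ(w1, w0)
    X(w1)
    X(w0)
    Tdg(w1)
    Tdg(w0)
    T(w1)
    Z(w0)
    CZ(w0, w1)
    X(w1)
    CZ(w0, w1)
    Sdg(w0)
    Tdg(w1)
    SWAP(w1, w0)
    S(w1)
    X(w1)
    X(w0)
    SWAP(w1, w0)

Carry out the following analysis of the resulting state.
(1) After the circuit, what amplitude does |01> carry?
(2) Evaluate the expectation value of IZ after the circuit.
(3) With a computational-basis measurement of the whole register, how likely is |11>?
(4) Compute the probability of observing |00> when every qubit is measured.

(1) The final state's coefficient on |01> equals 0. Key observation: steps 2-9 multiply out to the identity, so the circuit reduces to the remaining gates.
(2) In the final state, IZ has expectation 1.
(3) A full measurement returns |11> with probability 0.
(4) The probability of measuring |00> is 1/2.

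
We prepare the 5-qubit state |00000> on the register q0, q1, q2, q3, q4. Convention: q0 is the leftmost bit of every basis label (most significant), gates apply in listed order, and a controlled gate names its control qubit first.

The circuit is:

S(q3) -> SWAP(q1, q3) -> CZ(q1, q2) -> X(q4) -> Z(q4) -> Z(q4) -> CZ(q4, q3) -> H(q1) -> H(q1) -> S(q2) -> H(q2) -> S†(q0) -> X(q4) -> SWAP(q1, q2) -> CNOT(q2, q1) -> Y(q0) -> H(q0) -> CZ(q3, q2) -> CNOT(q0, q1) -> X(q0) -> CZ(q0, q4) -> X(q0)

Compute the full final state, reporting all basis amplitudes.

After the circuit, the state carries amplitude I/2 on |00000>, I/2 on |01000>, -I/2 on |10000>, -I/2 on |11000>, and 0 on every other basis state.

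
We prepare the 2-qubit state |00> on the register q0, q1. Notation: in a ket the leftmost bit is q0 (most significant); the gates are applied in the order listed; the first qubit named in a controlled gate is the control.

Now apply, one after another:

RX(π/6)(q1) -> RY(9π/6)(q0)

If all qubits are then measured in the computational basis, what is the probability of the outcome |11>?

The probability of measuring |11> is 1/4 - sqrt(3)/8.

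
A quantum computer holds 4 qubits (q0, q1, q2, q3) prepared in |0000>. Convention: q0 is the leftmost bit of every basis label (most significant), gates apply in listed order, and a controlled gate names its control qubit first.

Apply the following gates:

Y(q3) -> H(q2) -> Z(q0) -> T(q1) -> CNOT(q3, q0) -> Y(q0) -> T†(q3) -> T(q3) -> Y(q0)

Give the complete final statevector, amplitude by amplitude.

After the circuit, the state carries amplitude sqrt(2)*I/2 on |1001>, sqrt(2)*I/2 on |1011>, and 0 on every other basis state.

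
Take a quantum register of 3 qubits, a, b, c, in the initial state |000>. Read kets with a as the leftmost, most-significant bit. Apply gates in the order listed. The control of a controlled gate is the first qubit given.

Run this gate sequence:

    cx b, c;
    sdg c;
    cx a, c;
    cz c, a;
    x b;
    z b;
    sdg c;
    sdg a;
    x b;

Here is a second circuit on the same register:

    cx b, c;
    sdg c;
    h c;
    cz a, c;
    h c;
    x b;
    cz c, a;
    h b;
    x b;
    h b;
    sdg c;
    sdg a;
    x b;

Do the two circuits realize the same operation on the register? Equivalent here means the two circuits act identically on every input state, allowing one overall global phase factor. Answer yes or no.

Yes — the two circuits implement the same unitary up to a global phase.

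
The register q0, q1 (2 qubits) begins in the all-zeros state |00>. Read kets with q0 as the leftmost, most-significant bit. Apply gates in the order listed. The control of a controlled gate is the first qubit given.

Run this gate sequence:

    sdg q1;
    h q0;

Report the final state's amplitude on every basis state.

The final amplitudes are sqrt(2)/2 on |00>, 0 on |01>, sqrt(2)/2 on |10>, 0 on |11>.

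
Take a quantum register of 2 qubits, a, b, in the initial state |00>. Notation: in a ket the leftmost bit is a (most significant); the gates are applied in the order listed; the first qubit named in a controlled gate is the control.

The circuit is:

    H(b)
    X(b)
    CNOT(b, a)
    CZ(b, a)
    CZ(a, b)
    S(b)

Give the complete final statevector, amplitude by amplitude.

The resulting statevector has amplitude sqrt(2)/2 on |00>, 0 on |01>, 0 on |10>, sqrt(2)*I/2 on |11>.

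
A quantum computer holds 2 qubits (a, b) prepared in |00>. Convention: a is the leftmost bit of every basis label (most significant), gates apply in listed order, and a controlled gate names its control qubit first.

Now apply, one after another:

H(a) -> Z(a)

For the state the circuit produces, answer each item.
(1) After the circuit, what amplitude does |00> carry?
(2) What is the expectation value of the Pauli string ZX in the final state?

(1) |00> carries amplitude sqrt(2)/2 in the final state.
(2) In the final state, ZX has expectation 0.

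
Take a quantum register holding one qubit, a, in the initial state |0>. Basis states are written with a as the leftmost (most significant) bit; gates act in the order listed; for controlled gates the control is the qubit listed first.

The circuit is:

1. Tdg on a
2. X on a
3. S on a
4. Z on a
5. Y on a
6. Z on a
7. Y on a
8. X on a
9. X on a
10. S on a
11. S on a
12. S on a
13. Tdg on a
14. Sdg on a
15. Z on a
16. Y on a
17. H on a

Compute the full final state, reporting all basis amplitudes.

The resulting statevector has amplitude sqrt(2)*exp(3*I*pi/4)/2 on |0>, sqrt(2)*exp(3*I*pi/4)/2 on |1>.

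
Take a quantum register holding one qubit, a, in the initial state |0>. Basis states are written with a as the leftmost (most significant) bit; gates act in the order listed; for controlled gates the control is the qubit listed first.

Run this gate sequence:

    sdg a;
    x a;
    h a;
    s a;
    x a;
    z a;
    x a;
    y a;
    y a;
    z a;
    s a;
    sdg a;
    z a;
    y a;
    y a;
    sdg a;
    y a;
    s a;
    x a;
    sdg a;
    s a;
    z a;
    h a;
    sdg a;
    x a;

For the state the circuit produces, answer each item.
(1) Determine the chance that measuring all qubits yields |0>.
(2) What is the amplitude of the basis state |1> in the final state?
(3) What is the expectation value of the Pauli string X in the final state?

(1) The probability of measuring |0> is 1/2. Key observation: the block from step 8 through step 15 cancels to the identity and can be dropped.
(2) |1> carries amplitude 1/2 - I/2 in the final state.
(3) The observable X averages to 1.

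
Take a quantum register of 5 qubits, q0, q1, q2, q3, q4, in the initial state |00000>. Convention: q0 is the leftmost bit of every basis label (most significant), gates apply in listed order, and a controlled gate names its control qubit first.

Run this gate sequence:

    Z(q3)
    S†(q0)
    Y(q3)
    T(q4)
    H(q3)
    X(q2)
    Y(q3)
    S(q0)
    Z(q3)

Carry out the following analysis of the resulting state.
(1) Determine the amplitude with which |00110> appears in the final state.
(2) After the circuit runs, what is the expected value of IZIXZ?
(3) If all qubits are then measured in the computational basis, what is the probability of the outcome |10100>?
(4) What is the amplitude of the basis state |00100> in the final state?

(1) The final state's coefficient on |00110> equals sqrt(2)/2.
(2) The expectation value of IZIXZ is -1.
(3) The probability of measuring |10100> is 0.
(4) |00100> carries amplitude -sqrt(2)/2 in the final state.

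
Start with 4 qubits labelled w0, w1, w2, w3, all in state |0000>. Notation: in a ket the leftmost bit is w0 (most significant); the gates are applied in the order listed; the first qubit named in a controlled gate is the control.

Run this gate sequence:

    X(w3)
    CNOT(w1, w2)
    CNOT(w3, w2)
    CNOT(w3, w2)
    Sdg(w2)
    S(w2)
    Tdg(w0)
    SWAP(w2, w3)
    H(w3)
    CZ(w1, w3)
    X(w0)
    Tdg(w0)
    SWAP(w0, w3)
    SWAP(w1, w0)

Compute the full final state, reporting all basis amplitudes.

After the circuit, the state carries amplitude -sqrt(2)*exp(3*I*pi/4)/2 on |0011>, -sqrt(2)*exp(3*I*pi/4)/2 on |0111>, and 0 on every other basis state. Key observation: the block from step 3 through step 4 cancels to the identity and can be dropped.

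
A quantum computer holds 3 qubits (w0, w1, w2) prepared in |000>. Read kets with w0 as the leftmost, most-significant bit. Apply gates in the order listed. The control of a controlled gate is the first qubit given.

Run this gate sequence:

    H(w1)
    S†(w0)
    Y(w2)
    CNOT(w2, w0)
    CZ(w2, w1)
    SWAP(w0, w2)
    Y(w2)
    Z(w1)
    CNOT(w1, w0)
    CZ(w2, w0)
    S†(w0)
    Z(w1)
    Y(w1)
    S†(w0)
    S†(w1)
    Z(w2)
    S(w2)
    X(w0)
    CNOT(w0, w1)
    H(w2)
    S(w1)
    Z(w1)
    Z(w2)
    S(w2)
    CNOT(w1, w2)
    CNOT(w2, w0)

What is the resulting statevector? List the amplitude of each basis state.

The final amplitudes are 0 on |000>, 0 on |001>, 1/2 on |010>, 1/2 on |011>, 0 on |100>, 0 on |101>, -I/2 on |110>, I/2 on |111>.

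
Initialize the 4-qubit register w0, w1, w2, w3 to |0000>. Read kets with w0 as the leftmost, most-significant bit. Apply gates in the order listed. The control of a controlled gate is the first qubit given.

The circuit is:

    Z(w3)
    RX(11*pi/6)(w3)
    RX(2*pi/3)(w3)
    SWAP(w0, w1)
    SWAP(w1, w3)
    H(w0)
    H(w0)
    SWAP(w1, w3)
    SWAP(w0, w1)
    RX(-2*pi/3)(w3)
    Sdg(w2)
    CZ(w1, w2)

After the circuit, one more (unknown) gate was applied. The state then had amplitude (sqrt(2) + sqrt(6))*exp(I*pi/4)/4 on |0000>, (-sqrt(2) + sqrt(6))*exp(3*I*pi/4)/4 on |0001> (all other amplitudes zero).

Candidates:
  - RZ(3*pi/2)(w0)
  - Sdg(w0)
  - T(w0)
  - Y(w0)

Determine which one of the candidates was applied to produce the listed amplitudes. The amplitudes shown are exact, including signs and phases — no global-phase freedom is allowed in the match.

The applied gate was RZ(3*pi/2)(w0). Key observation: gates 3-10 undo each other exactly, leaving only the rest of the circuit to track.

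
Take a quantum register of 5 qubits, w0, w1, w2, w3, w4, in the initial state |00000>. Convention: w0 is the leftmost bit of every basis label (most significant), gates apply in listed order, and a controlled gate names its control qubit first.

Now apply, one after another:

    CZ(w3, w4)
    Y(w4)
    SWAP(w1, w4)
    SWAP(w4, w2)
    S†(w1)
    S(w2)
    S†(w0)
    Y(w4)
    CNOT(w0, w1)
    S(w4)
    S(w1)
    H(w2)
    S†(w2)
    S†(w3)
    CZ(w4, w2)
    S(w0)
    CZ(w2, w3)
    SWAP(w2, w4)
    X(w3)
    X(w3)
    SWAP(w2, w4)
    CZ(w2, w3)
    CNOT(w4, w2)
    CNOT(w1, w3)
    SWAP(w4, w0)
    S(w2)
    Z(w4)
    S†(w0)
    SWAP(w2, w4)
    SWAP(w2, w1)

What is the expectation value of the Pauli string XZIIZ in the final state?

The observable XZIIZ averages to 0. Key observation: steps 17-22 multiply out to the identity, so the circuit reduces to the remaining gates.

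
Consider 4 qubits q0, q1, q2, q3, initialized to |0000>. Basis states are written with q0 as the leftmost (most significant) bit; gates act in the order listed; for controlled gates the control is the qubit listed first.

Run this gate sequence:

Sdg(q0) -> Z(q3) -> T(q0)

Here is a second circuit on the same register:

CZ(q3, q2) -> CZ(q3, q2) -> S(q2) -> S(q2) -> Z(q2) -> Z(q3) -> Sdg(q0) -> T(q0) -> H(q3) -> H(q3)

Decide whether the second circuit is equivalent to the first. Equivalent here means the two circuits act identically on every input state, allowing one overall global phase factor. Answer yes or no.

Yes, they are equivalent — the unitaries differ by at most a global phase.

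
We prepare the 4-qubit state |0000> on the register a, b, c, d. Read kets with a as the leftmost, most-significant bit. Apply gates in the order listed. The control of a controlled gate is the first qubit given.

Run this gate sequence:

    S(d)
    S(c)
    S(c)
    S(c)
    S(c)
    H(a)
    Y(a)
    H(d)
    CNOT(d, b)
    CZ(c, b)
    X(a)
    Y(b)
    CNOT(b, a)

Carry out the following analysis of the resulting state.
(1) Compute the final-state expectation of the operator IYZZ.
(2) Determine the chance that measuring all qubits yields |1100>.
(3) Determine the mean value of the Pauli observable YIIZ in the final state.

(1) The observable IYZZ averages to 0. Key observation: gates 2-5 undo each other exactly, leaving only the rest of the circuit to track.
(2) Outcome |1100> occurs with probability 1/4.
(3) The observable YIIZ averages to 0.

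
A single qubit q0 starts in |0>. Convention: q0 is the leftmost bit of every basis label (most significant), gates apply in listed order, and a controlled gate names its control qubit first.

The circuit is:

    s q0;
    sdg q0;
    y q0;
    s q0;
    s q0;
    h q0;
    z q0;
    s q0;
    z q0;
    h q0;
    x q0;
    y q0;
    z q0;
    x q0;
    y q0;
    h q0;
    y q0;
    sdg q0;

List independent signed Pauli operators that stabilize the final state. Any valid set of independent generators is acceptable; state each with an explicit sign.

The stabilizer group can be generated by +X, among other valid generating sets.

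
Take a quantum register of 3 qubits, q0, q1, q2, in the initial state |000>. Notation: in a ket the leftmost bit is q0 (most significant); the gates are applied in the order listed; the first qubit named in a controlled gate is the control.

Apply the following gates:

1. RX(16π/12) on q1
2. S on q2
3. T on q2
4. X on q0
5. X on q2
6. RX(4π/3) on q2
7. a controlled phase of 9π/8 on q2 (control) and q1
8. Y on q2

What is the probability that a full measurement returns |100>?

Outcome |100> occurs with probability 1/16.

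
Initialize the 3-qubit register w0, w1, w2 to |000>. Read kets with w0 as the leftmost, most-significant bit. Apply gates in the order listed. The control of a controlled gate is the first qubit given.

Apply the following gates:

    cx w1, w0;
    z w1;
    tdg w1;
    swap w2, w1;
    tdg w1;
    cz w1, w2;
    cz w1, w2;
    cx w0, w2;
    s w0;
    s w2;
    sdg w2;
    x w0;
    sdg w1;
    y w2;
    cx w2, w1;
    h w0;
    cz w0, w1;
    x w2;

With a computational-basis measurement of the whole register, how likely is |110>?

A full measurement returns |110> with probability 1/2. Key observation: the block from step 6 through step 7 cancels to the identity and can be dropped.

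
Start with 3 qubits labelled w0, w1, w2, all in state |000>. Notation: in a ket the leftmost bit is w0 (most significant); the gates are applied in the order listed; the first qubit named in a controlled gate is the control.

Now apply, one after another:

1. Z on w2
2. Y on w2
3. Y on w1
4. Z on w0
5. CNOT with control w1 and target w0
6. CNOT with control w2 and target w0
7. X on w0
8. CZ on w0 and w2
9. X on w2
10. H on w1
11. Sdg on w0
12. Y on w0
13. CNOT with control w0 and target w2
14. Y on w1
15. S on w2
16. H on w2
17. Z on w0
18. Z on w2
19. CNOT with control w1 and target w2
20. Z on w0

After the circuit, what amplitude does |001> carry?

The final state's coefficient on |001> equals I/2.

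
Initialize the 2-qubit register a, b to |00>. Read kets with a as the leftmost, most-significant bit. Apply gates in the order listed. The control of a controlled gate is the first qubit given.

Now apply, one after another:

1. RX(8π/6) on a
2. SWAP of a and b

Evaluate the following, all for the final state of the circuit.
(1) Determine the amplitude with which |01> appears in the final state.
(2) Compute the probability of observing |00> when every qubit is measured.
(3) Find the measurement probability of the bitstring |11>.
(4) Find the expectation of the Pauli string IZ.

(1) |01> carries amplitude -sqrt(3)*I/2 in the final state.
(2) Outcome |00> occurs with probability 1/4.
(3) A full measurement returns |11> with probability 0.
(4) In the final state, IZ has expectation -1/2.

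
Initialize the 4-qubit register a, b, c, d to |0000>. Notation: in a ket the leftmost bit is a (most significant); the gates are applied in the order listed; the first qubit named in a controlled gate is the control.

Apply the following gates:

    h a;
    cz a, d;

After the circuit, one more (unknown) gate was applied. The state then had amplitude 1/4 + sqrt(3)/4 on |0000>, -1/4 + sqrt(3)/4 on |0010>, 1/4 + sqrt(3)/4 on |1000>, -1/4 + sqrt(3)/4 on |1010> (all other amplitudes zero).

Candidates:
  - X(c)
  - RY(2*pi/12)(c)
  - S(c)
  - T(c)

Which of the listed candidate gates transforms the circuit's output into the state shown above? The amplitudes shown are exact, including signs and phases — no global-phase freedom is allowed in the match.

It was RY(2*pi/12)(c) that produced the state shown.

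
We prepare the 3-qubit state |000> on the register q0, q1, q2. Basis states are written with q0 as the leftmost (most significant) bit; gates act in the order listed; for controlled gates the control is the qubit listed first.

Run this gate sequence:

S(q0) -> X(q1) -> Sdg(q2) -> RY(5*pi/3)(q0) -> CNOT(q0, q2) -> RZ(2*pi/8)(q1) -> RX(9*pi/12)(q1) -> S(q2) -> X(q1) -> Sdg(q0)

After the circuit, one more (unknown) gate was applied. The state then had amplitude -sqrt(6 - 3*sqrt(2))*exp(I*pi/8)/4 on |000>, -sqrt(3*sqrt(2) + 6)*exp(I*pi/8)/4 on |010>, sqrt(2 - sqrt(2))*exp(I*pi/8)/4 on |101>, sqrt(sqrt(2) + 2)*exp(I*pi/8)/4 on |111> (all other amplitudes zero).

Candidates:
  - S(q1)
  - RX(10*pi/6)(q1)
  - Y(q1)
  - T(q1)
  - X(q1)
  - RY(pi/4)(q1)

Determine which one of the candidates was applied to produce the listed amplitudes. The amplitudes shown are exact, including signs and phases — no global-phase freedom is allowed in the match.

It was S(q1) that produced the state shown.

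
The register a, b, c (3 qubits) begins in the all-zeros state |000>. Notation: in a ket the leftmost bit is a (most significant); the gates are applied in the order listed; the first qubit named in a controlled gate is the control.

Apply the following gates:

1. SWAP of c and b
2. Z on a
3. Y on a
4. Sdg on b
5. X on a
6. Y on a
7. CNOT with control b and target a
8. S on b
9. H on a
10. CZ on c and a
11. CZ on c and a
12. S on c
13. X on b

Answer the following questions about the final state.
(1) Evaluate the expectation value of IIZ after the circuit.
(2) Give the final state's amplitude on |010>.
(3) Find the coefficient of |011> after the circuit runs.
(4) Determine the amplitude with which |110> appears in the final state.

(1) The observable IIZ averages to 1. Key observation: the block from step 10 through step 11 cancels to the identity and can be dropped.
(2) The amplitude on |010> is -sqrt(2)/2.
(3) |011> carries amplitude 0 in the final state.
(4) |110> carries amplitude sqrt(2)/2 in the final state.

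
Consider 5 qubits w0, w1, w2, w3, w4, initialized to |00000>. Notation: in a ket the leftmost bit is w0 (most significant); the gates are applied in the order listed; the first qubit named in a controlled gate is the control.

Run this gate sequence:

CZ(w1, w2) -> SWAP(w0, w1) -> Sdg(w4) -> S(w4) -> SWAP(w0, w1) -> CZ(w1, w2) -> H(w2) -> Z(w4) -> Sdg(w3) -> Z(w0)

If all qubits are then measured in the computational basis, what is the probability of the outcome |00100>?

A full measurement returns |00100> with probability 1/2. Key observation: gates 1-6 undo each other exactly, leaving only the rest of the circuit to track.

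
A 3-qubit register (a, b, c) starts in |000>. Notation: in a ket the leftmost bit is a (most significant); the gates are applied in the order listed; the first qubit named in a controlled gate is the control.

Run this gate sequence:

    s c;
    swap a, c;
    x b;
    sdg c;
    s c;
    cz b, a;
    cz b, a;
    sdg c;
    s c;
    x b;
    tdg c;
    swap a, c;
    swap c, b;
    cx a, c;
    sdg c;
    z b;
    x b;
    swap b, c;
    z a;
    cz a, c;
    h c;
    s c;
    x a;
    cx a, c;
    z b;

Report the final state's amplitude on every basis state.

The final amplitudes are -sqrt(2)*I/2 on |100>, sqrt(2)/2 on |101>, and 0 on every other basis state. Key observation: steps 3-10 multiply out to the identity, so the circuit reduces to the remaining gates.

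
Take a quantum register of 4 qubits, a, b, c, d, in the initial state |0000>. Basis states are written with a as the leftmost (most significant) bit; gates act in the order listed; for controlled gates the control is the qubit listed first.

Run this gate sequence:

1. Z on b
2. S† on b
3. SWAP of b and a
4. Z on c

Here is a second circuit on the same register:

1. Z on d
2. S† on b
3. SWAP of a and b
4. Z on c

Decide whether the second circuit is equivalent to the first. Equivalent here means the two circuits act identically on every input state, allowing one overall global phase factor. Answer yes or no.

No: there is an input state on which the two circuits produce genuinely different outputs (not merely differing by a phase).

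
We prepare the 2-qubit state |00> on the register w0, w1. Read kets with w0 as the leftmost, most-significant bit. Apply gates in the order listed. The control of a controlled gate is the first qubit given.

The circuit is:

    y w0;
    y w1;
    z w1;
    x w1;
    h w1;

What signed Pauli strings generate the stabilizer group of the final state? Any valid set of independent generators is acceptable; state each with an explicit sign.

The final state is stabilized by the group generated by +IX, -ZI; other independent generating sets are equally valid.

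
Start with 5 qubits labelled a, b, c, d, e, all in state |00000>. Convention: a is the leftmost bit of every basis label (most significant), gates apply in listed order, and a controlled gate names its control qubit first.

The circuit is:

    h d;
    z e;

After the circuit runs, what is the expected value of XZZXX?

The expectation value of XZZXX is 0.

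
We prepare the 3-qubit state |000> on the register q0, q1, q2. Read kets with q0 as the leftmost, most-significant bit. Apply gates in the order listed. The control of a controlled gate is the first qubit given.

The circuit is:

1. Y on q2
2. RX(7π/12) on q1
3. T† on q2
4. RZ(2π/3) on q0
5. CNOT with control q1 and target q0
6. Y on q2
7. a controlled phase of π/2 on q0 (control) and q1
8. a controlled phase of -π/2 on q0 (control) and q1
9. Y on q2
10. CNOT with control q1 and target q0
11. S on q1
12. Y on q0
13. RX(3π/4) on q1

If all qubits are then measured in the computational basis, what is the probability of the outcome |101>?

The probability of measuring |101> is sqrt(3)/8 + 3/8. Key observation: gates 5-10 undo each other exactly, leaving only the rest of the circuit to track.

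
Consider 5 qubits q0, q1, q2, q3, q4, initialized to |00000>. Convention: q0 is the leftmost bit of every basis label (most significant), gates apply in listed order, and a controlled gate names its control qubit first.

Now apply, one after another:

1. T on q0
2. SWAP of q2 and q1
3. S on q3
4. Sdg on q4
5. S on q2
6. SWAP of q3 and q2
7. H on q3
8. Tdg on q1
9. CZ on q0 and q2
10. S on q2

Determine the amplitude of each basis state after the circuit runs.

The final amplitudes are sqrt(2)/2 on |00000>, sqrt(2)/2 on |00010>, and 0 on every other basis state.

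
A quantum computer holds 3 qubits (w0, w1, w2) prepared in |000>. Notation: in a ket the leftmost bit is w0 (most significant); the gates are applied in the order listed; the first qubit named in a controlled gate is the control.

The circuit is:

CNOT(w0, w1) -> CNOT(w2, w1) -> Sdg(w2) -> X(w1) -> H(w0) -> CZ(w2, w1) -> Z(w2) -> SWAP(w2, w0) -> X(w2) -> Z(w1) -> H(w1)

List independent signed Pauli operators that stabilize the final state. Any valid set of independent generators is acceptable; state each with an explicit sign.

One valid set of independent stabilizer generators is -IXI, +IIX, +ZII (any independent generating set of the same group is equally correct).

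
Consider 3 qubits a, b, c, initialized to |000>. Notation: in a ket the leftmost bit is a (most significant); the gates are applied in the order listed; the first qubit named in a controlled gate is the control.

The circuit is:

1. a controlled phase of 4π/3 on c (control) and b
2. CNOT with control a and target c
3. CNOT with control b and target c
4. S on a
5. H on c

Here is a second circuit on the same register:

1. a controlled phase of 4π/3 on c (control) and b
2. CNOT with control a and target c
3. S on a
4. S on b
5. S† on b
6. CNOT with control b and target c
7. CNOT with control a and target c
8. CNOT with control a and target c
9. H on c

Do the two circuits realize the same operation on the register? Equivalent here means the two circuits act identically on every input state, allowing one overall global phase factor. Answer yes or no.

Yes, they are equivalent — the unitaries differ by at most a global phase.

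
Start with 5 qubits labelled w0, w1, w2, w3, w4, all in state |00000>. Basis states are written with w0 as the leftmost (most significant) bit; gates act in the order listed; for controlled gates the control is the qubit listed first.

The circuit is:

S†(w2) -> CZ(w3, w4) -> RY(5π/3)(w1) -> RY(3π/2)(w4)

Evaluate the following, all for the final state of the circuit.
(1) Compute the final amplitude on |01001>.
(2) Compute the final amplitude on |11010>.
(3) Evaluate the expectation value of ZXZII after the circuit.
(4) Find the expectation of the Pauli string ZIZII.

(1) The final state's coefficient on |01001> equals sqrt(2)/4.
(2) The amplitude on |11010> is 0.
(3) In the final state, ZXZII has expectation -sqrt(3)/2.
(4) In the final state, ZIZII has expectation 1.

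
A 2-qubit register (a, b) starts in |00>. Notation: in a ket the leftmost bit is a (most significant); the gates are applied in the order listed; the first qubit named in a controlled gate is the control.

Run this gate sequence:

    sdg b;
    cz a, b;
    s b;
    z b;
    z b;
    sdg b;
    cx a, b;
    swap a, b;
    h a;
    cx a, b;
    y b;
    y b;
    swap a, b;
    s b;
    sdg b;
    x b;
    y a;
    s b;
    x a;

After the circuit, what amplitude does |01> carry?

The amplitude on |01> is -sqrt(2)/2. Key observation: steps 3-6 multiply out to the identity, so the circuit reduces to the remaining gates.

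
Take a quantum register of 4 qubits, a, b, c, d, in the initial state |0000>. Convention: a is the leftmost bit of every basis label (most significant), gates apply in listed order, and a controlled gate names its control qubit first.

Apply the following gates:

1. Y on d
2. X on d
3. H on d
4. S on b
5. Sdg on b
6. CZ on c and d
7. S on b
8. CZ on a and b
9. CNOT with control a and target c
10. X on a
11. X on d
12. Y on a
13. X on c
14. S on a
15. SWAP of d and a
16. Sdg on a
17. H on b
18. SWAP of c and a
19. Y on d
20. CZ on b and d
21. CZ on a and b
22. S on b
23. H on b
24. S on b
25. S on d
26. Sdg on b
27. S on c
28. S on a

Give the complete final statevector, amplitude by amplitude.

The resulting statevector has amplitude sqrt(2)*(1 - I)/4 on |1001>, sqrt(2)*(1 - I)/4 on |1011>, sqrt(2)*(-1 - I)/4 on |1101>, sqrt(2)*(-1 - I)/4 on |1111>, and 0 on every other basis state. Key observation: steps 4-5 multiply out to the identity, so the circuit reduces to the remaining gates.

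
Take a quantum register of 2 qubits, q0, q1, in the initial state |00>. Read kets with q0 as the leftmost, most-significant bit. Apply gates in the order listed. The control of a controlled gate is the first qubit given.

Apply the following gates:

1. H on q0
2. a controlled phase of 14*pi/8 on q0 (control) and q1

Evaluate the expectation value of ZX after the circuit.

In the final state, ZX has expectation 0.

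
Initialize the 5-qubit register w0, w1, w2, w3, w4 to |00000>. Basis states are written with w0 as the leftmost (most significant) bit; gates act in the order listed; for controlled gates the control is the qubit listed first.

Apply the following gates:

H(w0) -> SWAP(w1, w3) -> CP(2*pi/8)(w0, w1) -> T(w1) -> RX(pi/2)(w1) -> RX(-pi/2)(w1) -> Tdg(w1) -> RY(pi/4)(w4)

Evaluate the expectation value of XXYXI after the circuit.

The expectation value of XXYXI is 0.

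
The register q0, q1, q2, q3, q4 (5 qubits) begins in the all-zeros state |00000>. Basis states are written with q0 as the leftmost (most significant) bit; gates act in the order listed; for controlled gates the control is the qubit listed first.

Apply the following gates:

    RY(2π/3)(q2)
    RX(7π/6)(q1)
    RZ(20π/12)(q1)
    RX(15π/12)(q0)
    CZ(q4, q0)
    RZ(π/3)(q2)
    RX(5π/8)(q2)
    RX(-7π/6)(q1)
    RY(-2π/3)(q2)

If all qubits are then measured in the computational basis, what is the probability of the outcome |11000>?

A full measurement returns |11000> with probability -3*sqrt(sqrt(2) + 2)/1024 - 3*sqrt(2*sqrt(2) + 4)/2048 - sqrt(2 - sqrt(2))/512 - sqrt(4 - 2*sqrt(2))/1024 + 11*sqrt(2)/1024 + 11/512.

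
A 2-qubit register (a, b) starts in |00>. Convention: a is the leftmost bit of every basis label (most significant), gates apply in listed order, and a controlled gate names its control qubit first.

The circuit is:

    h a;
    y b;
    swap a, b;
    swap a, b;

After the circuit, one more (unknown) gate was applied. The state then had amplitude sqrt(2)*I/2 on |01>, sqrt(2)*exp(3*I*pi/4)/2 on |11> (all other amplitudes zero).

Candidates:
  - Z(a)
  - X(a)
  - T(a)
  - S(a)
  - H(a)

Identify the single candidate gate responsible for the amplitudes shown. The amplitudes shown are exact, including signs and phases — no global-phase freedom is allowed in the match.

The unique candidate consistent with the amplitudes is T(a). Key observation: steps 3-4 multiply out to the identity, so the circuit reduces to the remaining gates.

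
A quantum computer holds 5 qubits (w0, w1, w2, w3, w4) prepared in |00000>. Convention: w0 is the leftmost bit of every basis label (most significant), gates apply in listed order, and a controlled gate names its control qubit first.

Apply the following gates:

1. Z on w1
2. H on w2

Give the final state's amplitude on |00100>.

The amplitude on |00100> is sqrt(2)/2.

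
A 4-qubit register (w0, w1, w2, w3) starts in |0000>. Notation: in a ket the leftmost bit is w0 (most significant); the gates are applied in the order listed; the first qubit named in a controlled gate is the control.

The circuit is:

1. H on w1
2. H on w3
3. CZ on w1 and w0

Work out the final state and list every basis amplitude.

After the circuit, the state carries amplitude 1/2 on |0000>, 1/2 on |0001>, 1/2 on |0100>, 1/2 on |0101>, and 0 on every other basis state.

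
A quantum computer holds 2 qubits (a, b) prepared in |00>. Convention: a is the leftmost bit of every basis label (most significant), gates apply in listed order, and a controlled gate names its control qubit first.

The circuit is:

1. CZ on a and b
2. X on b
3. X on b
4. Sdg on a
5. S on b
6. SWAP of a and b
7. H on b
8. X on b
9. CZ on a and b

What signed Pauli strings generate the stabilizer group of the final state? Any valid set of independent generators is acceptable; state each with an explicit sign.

The final state is stabilized by the group generated by +IX, +ZI; other independent generating sets are equally valid.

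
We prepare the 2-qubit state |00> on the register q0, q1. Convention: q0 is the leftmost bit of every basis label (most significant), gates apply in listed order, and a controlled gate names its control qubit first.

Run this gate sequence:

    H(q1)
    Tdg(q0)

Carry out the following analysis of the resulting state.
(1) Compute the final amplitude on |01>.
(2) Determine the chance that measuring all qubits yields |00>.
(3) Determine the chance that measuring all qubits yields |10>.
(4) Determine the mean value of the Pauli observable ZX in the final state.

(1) |01> carries amplitude sqrt(2)/2 in the final state.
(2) A full measurement returns |00> with probability 1/2.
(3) A full measurement returns |10> with probability 0.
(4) In the final state, ZX has expectation 1.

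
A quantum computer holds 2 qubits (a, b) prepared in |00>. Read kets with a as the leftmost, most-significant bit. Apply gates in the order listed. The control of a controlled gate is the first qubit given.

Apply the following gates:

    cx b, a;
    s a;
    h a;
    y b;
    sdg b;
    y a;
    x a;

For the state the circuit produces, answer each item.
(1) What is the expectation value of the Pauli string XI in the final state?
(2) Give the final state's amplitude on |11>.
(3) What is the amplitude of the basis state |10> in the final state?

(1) The expectation value of XI is -1.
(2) The final state's coefficient on |11> equals -sqrt(2)*I/2.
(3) |10> carries amplitude 0 in the final state.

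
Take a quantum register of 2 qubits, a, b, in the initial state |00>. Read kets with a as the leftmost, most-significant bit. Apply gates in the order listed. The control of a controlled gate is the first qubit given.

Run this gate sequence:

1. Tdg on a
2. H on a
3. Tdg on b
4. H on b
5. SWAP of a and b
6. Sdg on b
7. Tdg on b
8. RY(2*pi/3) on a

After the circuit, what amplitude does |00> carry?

The amplitude on |00> is 1/4 - sqrt(3)/4.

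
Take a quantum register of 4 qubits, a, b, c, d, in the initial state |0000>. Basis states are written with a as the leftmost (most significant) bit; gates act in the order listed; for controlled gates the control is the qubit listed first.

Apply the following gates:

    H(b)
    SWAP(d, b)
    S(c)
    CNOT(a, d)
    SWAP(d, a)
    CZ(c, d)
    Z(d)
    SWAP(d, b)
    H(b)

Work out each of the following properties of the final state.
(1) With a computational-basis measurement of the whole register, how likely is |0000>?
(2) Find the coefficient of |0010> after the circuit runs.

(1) A full measurement returns |0000> with probability 1/4.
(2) The final state's coefficient on |0010> equals 0.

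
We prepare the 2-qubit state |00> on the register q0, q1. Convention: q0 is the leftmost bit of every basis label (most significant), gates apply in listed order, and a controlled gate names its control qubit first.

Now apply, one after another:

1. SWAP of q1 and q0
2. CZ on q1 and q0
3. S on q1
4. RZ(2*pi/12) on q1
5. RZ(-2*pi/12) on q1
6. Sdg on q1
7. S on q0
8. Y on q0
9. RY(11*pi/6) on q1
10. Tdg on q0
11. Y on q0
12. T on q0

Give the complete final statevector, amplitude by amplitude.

After the circuit, the state carries amplitude (sqrt(2) + sqrt(6))*exp(3*I*pi/4)/4 on |00>, (-sqrt(6) + sqrt(2))*exp(3*I*pi/4)/4 on |01>, 0 on |10>, 0 on |11>.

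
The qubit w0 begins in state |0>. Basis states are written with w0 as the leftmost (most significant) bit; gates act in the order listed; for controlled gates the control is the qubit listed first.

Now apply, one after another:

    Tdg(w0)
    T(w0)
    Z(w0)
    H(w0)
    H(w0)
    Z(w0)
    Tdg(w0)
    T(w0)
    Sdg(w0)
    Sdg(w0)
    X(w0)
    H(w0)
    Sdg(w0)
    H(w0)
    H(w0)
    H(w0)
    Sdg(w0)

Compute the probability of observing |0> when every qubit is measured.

Outcome |0> occurs with probability 1/2. Key observation: steps 1-8 multiply out to the identity, so the circuit reduces to the remaining gates.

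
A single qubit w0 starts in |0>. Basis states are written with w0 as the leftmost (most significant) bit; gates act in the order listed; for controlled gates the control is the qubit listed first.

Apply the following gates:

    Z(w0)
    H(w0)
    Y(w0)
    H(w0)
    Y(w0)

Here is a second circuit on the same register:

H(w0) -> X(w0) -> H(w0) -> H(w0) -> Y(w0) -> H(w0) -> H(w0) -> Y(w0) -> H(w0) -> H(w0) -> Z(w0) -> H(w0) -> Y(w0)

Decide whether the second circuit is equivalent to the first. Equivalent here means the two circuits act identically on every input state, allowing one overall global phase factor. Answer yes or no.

No: there is an input state on which the two circuits produce genuinely different outputs (not merely differing by a phase).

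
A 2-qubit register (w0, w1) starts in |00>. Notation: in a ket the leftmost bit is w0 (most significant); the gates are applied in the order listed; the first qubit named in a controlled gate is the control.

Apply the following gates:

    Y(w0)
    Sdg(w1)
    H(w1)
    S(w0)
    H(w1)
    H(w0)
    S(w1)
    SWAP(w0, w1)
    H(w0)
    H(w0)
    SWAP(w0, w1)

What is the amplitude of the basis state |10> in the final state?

The final state's coefficient on |10> equals sqrt(2)/2.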